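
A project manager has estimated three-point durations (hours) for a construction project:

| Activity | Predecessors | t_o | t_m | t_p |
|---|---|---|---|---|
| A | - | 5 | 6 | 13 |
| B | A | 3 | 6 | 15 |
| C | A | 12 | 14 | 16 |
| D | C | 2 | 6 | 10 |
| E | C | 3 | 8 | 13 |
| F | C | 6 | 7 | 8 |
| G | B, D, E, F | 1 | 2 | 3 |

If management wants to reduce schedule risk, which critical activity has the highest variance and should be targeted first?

E

te_A = (5 + 4·6 + 13)/6 = 42/6 = 7; σ²_A = ((13−5)/6)² = 1.778
te_B = (3 + 4·6 + 15)/6 = 42/6 = 7; σ²_B = ((15−3)/6)² = 4.000
te_C = (12 + 4·14 + 16)/6 = 84/6 = 14; σ²_C = ((16−12)/6)² = 0.444
te_D = (2 + 4·6 + 10)/6 = 36/6 = 6; σ²_D = ((10−2)/6)² = 1.778
te_E = (3 + 4·8 + 13)/6 = 48/6 = 8; σ²_E = ((13−3)/6)² = 2.778
te_F = (6 + 4·7 + 8)/6 = 42/6 = 7; σ²_F = ((8−6)/6)² = 0.111
te_G = (1 + 4·2 + 3)/6 = 12/6 = 2; σ²_G = ((3−1)/6)² = 0.111

Forward pass:
ES_A = 0; EF_A = 7
ES_B = 7; EF_B = 7+7 = 14
ES_C = 7; EF_C = 7+14 = 21
ES_D = 21; EF_D = 21+6 = 27
ES_E = 21; EF_E = 21+8 = 29
ES_F = 21; EF_F = 21+7 = 28
ES_G = max(EF_B=14, EF_D=27, EF_E=29, EF_F=28) = 29; EF_G = 29+2 = 31
Expected project duration μ = 31 hours. Critical path: A → C → E → G.

Variances on critical path: σ²_A=1.778, σ²_C=0.444, σ²_E=2.778, σ²_G=0.111.
Largest is σ²_E = 2.778.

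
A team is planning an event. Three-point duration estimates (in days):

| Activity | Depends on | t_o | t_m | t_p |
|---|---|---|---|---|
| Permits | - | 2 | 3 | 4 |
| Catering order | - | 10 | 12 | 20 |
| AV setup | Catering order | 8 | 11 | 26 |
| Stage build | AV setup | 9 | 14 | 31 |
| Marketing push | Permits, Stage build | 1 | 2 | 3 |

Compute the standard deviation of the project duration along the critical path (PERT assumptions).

te_Permits = (2 + 4·3 + 4)/6 = 18/6 = 3; σ²_Permits = ((4−2)/6)² = 0.111
te_Catering order = (10 + 4·12 + 20)/6 = 78/6 = 13; σ²_Catering order = ((20−10)/6)² = 2.778
te_AV setup = (8 + 4·11 + 26)/6 = 78/6 = 13; σ²_AV setup = ((26−8)/6)² = 9.000
te_Stage build = (9 + 4·14 + 31)/6 = 96/6 = 16; σ²_Stage build = ((31−9)/6)² = 13.444
te_Marketing push = (1 + 4·2 + 3)/6 = 12/6 = 2; σ²_Marketing push = ((3−1)/6)² = 0.111

Forward pass:
ES_Permits = 0; EF_Permits = 3
ES_Catering order = 0; EF_Catering order = 13
ES_AV setup = 13; EF_AV setup = 13+13 = 26
ES_Stage build = 26; EF_Stage build = 26+16 = 42
ES_Marketing push = max(EF_Permits=3, EF_Stage build=42) = 42; EF_Marketing push = 42+2 = 44
Expected project duration μ = 44 days. Critical path: Catering order → AV setup → Stage build → Marketing push.

Variance along critical path = 2.778 + 9.000 + 13.444 + 0.111 = 25.333
σ = √25.333 = 5.033 days

5.03 days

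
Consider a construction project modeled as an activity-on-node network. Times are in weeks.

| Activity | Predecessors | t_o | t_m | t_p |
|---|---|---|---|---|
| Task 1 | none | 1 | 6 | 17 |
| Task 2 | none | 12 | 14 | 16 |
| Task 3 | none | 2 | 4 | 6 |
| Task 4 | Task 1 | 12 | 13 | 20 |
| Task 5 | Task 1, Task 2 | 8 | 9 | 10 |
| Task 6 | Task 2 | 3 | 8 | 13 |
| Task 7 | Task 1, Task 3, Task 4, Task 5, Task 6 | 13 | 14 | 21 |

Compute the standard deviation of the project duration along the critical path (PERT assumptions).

1.53 weeks

te_Task 1 = (1 + 4·6 + 17)/6 = 42/6 = 7; σ²_Task 1 = ((17−1)/6)² = 7.111
te_Task 2 = (12 + 4·14 + 16)/6 = 84/6 = 14; σ²_Task 2 = ((16−12)/6)² = 0.444
te_Task 3 = (2 + 4·4 + 6)/6 = 24/6 = 4; σ²_Task 3 = ((6−2)/6)² = 0.444
te_Task 4 = (12 + 4·13 + 20)/6 = 84/6 = 14; σ²_Task 4 = ((20−12)/6)² = 1.778
te_Task 5 = (8 + 4·9 + 10)/6 = 54/6 = 9; σ²_Task 5 = ((10−8)/6)² = 0.111
te_Task 6 = (3 + 4·8 + 13)/6 = 48/6 = 8; σ²_Task 6 = ((13−3)/6)² = 2.778
te_Task 7 = (13 + 4·14 + 21)/6 = 90/6 = 15; σ²_Task 7 = ((21−13)/6)² = 1.778

Forward pass:
ES_Task 1 = 0; EF_Task 1 = 7
ES_Task 2 = 0; EF_Task 2 = 14
ES_Task 3 = 0; EF_Task 3 = 4
ES_Task 4 = 7; EF_Task 4 = 7+14 = 21
ES_Task 5 = max(EF_Task 1=7, EF_Task 2=14) = 14; EF_Task 5 = 14+9 = 23
ES_Task 6 = 14; EF_Task 6 = 14+8 = 22
ES_Task 7 = max(EF_Task 1=7, EF_Task 3=4, EF_Task 4=21, EF_Task 5=23, EF_Task 6=22) = 23; EF_Task 7 = 23+15 = 38
Expected project duration μ = 38 weeks. Critical path: Task 2 → Task 5 → Task 7.

Variance along critical path = 0.444 + 0.111 + 1.778 = 2.333
σ = √2.333 = 1.528 weeks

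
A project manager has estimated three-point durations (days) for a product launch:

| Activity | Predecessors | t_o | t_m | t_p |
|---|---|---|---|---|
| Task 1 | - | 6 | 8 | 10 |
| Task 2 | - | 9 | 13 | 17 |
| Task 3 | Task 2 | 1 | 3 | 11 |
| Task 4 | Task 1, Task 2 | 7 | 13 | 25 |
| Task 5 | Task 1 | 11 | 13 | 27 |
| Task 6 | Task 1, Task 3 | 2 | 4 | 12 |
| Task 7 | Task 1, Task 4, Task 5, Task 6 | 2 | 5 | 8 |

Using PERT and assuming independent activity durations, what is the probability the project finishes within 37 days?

te_Task 1 = (6 + 4·8 + 10)/6 = 48/6 = 8; σ²_Task 1 = ((10−6)/6)² = 0.444
te_Task 2 = (9 + 4·13 + 17)/6 = 78/6 = 13; σ²_Task 2 = ((17−9)/6)² = 1.778
te_Task 3 = (1 + 4·3 + 11)/6 = 24/6 = 4; σ²_Task 3 = ((11−1)/6)² = 2.778
te_Task 4 = (7 + 4·13 + 25)/6 = 84/6 = 14; σ²_Task 4 = ((25−7)/6)² = 9.000
te_Task 5 = (11 + 4·13 + 27)/6 = 90/6 = 15; σ²_Task 5 = ((27−11)/6)² = 7.111
te_Task 6 = (2 + 4·4 + 12)/6 = 30/6 = 5; σ²_Task 6 = ((12−2)/6)² = 2.778
te_Task 7 = (2 + 4·5 + 8)/6 = 30/6 = 5; σ²_Task 7 = ((8−2)/6)² = 1.000

Forward pass:
ES_Task 1 = 0; EF_Task 1 = 8
ES_Task 2 = 0; EF_Task 2 = 13
ES_Task 3 = 13; EF_Task 3 = 13+4 = 17
ES_Task 4 = max(EF_Task 1=8, EF_Task 2=13) = 13; EF_Task 4 = 13+14 = 27
ES_Task 5 = 8; EF_Task 5 = 8+15 = 23
ES_Task 6 = max(EF_Task 1=8, EF_Task 3=17) = 17; EF_Task 6 = 17+5 = 22
ES_Task 7 = max(EF_Task 1=8, EF_Task 4=27, EF_Task 5=23, EF_Task 6=22) = 27; EF_Task 7 = 27+5 = 32
Expected project duration μ = 32 days. Critical path: Task 2 → Task 4 → Task 7.

Variance along critical path = 1.778 + 9.000 + 1.000 = 11.778; σ = √11.778 = 3.432 days.
Z = (37 − 32) / 3.432 = 1.457
P(T ≤ 37) = Φ(1.457) ≈ 0.927

0.927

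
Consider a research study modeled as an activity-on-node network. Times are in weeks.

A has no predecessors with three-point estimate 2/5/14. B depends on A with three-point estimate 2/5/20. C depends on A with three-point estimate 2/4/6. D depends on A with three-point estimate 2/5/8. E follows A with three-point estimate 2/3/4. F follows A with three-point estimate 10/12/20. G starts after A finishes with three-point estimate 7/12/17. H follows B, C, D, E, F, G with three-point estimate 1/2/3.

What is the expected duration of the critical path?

21 weeks

te_A = (2 + 4·5 + 14)/6 = 36/6 = 6
te_B = (2 + 4·5 + 20)/6 = 42/6 = 7
te_C = (2 + 4·4 + 6)/6 = 24/6 = 4
te_D = (2 + 4·5 + 8)/6 = 30/6 = 5
te_E = (2 + 4·3 + 4)/6 = 18/6 = 3
te_F = (10 + 4·12 + 20)/6 = 78/6 = 13
te_G = (7 + 4·12 + 17)/6 = 72/6 = 12
te_H = (1 + 4·2 + 3)/6 = 12/6 = 2

Forward pass:
ES_A = 0; EF_A = 6
ES_B = 6; EF_B = 6+7 = 13
ES_C = 6; EF_C = 6+4 = 10
ES_D = 6; EF_D = 6+5 = 11
ES_E = 6; EF_E = 6+3 = 9
ES_F = 6; EF_F = 6+13 = 19
ES_G = 6; EF_G = 6+12 = 18
ES_H = max(EF_B=13, EF_C=10, EF_D=11, EF_E=9, EF_F=19, EF_G=18) = 19; EF_H = 19+2 = 21
Expected project duration μ = 21 weeks. Critical path: A → F → H.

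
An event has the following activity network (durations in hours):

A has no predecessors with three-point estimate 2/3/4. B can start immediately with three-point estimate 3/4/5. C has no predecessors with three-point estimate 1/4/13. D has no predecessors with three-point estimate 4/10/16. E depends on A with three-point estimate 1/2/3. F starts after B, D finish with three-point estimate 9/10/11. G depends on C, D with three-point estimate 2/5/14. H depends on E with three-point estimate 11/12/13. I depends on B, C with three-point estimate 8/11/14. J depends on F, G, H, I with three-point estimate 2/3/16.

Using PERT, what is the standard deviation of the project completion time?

te_A = (2 + 4·3 + 4)/6 = 18/6 = 3; σ²_A = ((4−2)/6)² = 0.111
te_B = (3 + 4·4 + 5)/6 = 24/6 = 4; σ²_B = ((5−3)/6)² = 0.111
te_C = (1 + 4·4 + 13)/6 = 30/6 = 5; σ²_C = ((13−1)/6)² = 4.000
te_D = (4 + 4·10 + 16)/6 = 60/6 = 10; σ²_D = ((16−4)/6)² = 4.000
te_E = (1 + 4·2 + 3)/6 = 12/6 = 2; σ²_E = ((3−1)/6)² = 0.111
te_F = (9 + 4·10 + 11)/6 = 60/6 = 10; σ²_F = ((11−9)/6)² = 0.111
te_G = (2 + 4·5 + 14)/6 = 36/6 = 6; σ²_G = ((14−2)/6)² = 4.000
te_H = (11 + 4·12 + 13)/6 = 72/6 = 12; σ²_H = ((13−11)/6)² = 0.111
te_I = (8 + 4·11 + 14)/6 = 66/6 = 11; σ²_I = ((14−8)/6)² = 1.000
te_J = (2 + 4·3 + 16)/6 = 30/6 = 5; σ²_J = ((16−2)/6)² = 5.444

Forward pass:
ES_A = 0; EF_A = 3
ES_B = 0; EF_B = 4
ES_C = 0; EF_C = 5
ES_D = 0; EF_D = 10
ES_E = 3; EF_E = 3+2 = 5
ES_F = max(EF_B=4, EF_D=10) = 10; EF_F = 10+10 = 20
ES_G = max(EF_C=5, EF_D=10) = 10; EF_G = 10+6 = 16
ES_H = 5; EF_H = 5+12 = 17
ES_I = max(EF_B=4, EF_C=5) = 5; EF_I = 5+11 = 16
ES_J = max(EF_F=20, EF_G=16, EF_H=17, EF_I=16) = 20; EF_J = 20+5 = 25
Expected project duration μ = 25 hours. Critical path: D → F → J.

Variance along critical path = 4.000 + 0.111 + 5.444 = 9.556
σ = √9.556 = 3.091 hours

3.09 hours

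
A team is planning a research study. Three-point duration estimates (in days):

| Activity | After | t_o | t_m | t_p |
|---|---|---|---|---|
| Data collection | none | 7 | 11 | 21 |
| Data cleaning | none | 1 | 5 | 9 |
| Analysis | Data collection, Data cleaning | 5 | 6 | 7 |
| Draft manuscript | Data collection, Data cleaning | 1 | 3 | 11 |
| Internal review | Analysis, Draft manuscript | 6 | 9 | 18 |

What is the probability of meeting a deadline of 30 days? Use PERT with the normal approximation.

0.741

te_Data collection = (7 + 4·11 + 21)/6 = 72/6 = 12; σ²_Data collection = ((21−7)/6)² = 5.444
te_Data cleaning = (1 + 4·5 + 9)/6 = 30/6 = 5; σ²_Data cleaning = ((9−1)/6)² = 1.778
te_Analysis = (5 + 4·6 + 7)/6 = 36/6 = 6; σ²_Analysis = ((7−5)/6)² = 0.111
te_Draft manuscript = (1 + 4·3 + 11)/6 = 24/6 = 4; σ²_Draft manuscript = ((11−1)/6)² = 2.778
te_Internal review = (6 + 4·9 + 18)/6 = 60/6 = 10; σ²_Internal review = ((18−6)/6)² = 4.000

Forward pass:
ES_Data collection = 0; EF_Data collection = 12
ES_Data cleaning = 0; EF_Data cleaning = 5
ES_Analysis = max(EF_Data collection=12, EF_Data cleaning=5) = 12; EF_Analysis = 12+6 = 18
ES_Draft manuscript = max(EF_Data collection=12, EF_Data cleaning=5) = 12; EF_Draft manuscript = 12+4 = 16
ES_Internal review = max(EF_Analysis=18, EF_Draft manuscript=16) = 18; EF_Internal review = 18+10 = 28
Expected project duration μ = 28 days. Critical path: Data collection → Analysis → Internal review.

Variance along critical path = 5.444 + 0.111 + 4.000 = 9.556; σ = √9.556 = 3.091 days.
Z = (30 − 28) / 3.091 = 0.647
P(T ≤ 30) = Φ(0.647) ≈ 0.741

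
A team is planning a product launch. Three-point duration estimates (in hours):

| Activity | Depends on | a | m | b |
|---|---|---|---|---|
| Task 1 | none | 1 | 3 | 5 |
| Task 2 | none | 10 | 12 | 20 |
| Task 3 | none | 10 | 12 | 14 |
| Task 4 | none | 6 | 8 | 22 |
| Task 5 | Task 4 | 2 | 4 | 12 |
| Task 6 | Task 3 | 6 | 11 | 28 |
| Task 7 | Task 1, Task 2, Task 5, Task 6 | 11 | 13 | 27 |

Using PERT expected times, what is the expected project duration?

40 hours

te_Task 1 = (1 + 4·3 + 5)/6 = 18/6 = 3
te_Task 2 = (10 + 4·12 + 20)/6 = 78/6 = 13
te_Task 3 = (10 + 4·12 + 14)/6 = 72/6 = 12
te_Task 4 = (6 + 4·8 + 22)/6 = 60/6 = 10
te_Task 5 = (2 + 4·4 + 12)/6 = 30/6 = 5
te_Task 6 = (6 + 4·11 + 28)/6 = 78/6 = 13
te_Task 7 = (11 + 4·13 + 27)/6 = 90/6 = 15

Forward pass:
ES_Task 1 = 0; EF_Task 1 = 3
ES_Task 2 = 0; EF_Task 2 = 13
ES_Task 3 = 0; EF_Task 3 = 12
ES_Task 4 = 0; EF_Task 4 = 10
ES_Task 5 = 10; EF_Task 5 = 10+5 = 15
ES_Task 6 = 12; EF_Task 6 = 12+13 = 25
ES_Task 7 = max(EF_Task 1=3, EF_Task 2=13, EF_Task 5=15, EF_Task 6=25) = 25; EF_Task 7 = 25+15 = 40
Expected project duration μ = 40 hours. Critical path: Task 3 → Task 6 → Task 7.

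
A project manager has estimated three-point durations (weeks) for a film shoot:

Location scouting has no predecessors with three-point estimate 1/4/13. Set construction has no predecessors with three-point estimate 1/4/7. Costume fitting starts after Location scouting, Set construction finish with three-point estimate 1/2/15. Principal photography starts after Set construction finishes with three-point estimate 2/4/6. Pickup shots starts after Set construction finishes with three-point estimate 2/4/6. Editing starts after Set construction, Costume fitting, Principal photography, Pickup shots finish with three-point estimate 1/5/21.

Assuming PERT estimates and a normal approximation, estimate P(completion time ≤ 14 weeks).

0.330

te_Location scouting = (1 + 4·4 + 13)/6 = 30/6 = 5; σ²_Location scouting = ((13−1)/6)² = 4.000
te_Set construction = (1 + 4·4 + 7)/6 = 24/6 = 4; σ²_Set construction = ((7−1)/6)² = 1.000
te_Costume fitting = (1 + 4·2 + 15)/6 = 24/6 = 4; σ²_Costume fitting = ((15−1)/6)² = 5.444
te_Principal photography = (2 + 4·4 + 6)/6 = 24/6 = 4; σ²_Principal photography = ((6−2)/6)² = 0.444
te_Pickup shots = (2 + 4·4 + 6)/6 = 24/6 = 4; σ²_Pickup shots = ((6−2)/6)² = 0.444
te_Editing = (1 + 4·5 + 21)/6 = 42/6 = 7; σ²_Editing = ((21−1)/6)² = 11.111

Forward pass:
ES_Location scouting = 0; EF_Location scouting = 5
ES_Set construction = 0; EF_Set construction = 4
ES_Costume fitting = max(EF_Location scouting=5, EF_Set construction=4) = 5; EF_Costume fitting = 5+4 = 9
ES_Principal photography = 4; EF_Principal photography = 4+4 = 8
ES_Pickup shots = 4; EF_Pickup shots = 4+4 = 8
ES_Editing = max(EF_Set construction=4, EF_Costume fitting=9, EF_Principal photography=8, EF_Pickup shots=8) = 9; EF_Editing = 9+7 = 16
Expected project duration μ = 16 weeks. Critical path: Location scouting → Costume fitting → Editing.

Variance along critical path = 4.000 + 5.444 + 11.111 = 20.556; σ = √20.556 = 4.534 weeks.
Z = (14 − 16) / 4.534 = -0.441
P(T ≤ 14) = Φ(-0.441) ≈ 0.330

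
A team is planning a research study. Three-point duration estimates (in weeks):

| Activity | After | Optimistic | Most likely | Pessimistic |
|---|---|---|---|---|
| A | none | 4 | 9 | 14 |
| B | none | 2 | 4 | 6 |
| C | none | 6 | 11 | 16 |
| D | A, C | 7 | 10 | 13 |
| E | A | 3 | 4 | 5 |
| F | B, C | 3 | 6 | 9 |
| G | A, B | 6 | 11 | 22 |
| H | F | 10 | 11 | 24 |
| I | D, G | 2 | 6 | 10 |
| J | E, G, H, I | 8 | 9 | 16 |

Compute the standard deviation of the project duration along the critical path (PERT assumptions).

te_A = (4 + 4·9 + 14)/6 = 54/6 = 9; σ²_A = ((14−4)/6)² = 2.778
te_B = (2 + 4·4 + 6)/6 = 24/6 = 4; σ²_B = ((6−2)/6)² = 0.444
te_C = (6 + 4·11 + 16)/6 = 66/6 = 11; σ²_C = ((16−6)/6)² = 2.778
te_D = (7 + 4·10 + 13)/6 = 60/6 = 10; σ²_D = ((13−7)/6)² = 1.000
te_E = (3 + 4·4 + 5)/6 = 24/6 = 4; σ²_E = ((5−3)/6)² = 0.111
te_F = (3 + 4·6 + 9)/6 = 36/6 = 6; σ²_F = ((9−3)/6)² = 1.000
te_G = (6 + 4·11 + 22)/6 = 72/6 = 12; σ²_G = ((22−6)/6)² = 7.111
te_H = (10 + 4·11 + 24)/6 = 78/6 = 13; σ²_H = ((24−10)/6)² = 5.444
te_I = (2 + 4·6 + 10)/6 = 36/6 = 6; σ²_I = ((10−2)/6)² = 1.778
te_J = (8 + 4·9 + 16)/6 = 60/6 = 10; σ²_J = ((16−8)/6)² = 1.778

Forward pass:
ES_A = 0; EF_A = 9
ES_B = 0; EF_B = 4
ES_C = 0; EF_C = 11
ES_D = max(EF_A=9, EF_C=11) = 11; EF_D = 11+10 = 21
ES_E = 9; EF_E = 9+4 = 13
ES_F = max(EF_B=4, EF_C=11) = 11; EF_F = 11+6 = 17
ES_G = max(EF_A=9, EF_B=4) = 9; EF_G = 9+12 = 21
ES_H = 17; EF_H = 17+13 = 30
ES_I = max(EF_D=21, EF_G=21) = 21; EF_I = 21+6 = 27
ES_J = max(EF_E=13, EF_G=21, EF_H=30, EF_I=27) = 30; EF_J = 30+10 = 40
Expected project duration μ = 40 weeks. Critical path: C → F → H → J.

Variance along critical path = 2.778 + 1.000 + 5.444 + 1.778 = 11.000
σ = √11.000 = 3.317 weeks

3.32 weeks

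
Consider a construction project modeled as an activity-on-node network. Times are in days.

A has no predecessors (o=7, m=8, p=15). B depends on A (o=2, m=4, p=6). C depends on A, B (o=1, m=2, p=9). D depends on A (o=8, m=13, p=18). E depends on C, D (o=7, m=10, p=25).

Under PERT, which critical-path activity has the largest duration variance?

te_A = (7 + 4·8 + 15)/6 = 54/6 = 9; σ²_A = ((15−7)/6)² = 1.778
te_B = (2 + 4·4 + 6)/6 = 24/6 = 4; σ²_B = ((6−2)/6)² = 0.444
te_C = (1 + 4·2 + 9)/6 = 18/6 = 3; σ²_C = ((9−1)/6)² = 1.778
te_D = (8 + 4·13 + 18)/6 = 78/6 = 13; σ²_D = ((18−8)/6)² = 2.778
te_E = (7 + 4·10 + 25)/6 = 72/6 = 12; σ²_E = ((25−7)/6)² = 9.000

Forward pass:
ES_A = 0; EF_A = 9
ES_B = 9; EF_B = 9+4 = 13
ES_C = max(EF_A=9, EF_B=13) = 13; EF_C = 13+3 = 16
ES_D = 9; EF_D = 9+13 = 22
ES_E = max(EF_C=16, EF_D=22) = 22; EF_E = 22+12 = 34
Expected project duration μ = 34 days. Critical path: A → D → E.

Variances on critical path: σ²_A=1.778, σ²_D=2.778, σ²_E=9.000.
Largest is σ²_E = 9.000.

E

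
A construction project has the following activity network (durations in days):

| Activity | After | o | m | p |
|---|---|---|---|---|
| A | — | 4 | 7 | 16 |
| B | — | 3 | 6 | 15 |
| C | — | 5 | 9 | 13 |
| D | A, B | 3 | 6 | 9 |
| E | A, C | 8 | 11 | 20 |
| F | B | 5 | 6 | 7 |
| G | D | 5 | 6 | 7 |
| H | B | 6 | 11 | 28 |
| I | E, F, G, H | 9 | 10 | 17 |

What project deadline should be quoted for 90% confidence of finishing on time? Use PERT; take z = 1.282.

35.5 days

te_A = (4 + 4·7 + 16)/6 = 48/6 = 8; σ²_A = ((16−4)/6)² = 4.000
te_B = (3 + 4·6 + 15)/6 = 42/6 = 7; σ²_B = ((15−3)/6)² = 4.000
te_C = (5 + 4·9 + 13)/6 = 54/6 = 9; σ²_C = ((13−5)/6)² = 1.778
te_D = (3 + 4·6 + 9)/6 = 36/6 = 6; σ²_D = ((9−3)/6)² = 1.000
te_E = (8 + 4·11 + 20)/6 = 72/6 = 12; σ²_E = ((20−8)/6)² = 4.000
te_F = (5 + 4·6 + 7)/6 = 36/6 = 6; σ²_F = ((7−5)/6)² = 0.111
te_G = (5 + 4·6 + 7)/6 = 36/6 = 6; σ²_G = ((7−5)/6)² = 0.111
te_H = (6 + 4·11 + 28)/6 = 78/6 = 13; σ²_H = ((28−6)/6)² = 13.444
te_I = (9 + 4·10 + 17)/6 = 66/6 = 11; σ²_I = ((17−9)/6)² = 1.778

Forward pass:
ES_A = 0; EF_A = 8
ES_B = 0; EF_B = 7
ES_C = 0; EF_C = 9
ES_D = max(EF_A=8, EF_B=7) = 8; EF_D = 8+6 = 14
ES_E = max(EF_A=8, EF_C=9) = 9; EF_E = 9+12 = 21
ES_F = 7; EF_F = 7+6 = 13
ES_G = 14; EF_G = 14+6 = 20
ES_H = 7; EF_H = 7+13 = 20
ES_I = max(EF_E=21, EF_F=13, EF_G=20, EF_H=20) = 21; EF_I = 21+11 = 32
Expected project duration μ = 32 days. Critical path: C → E → I.

Variance along critical path = 1.778 + 4.000 + 1.778 = 7.556; σ = 2.749 days.
D = μ + z·σ = 32 + 1.282·2.749 = 35.5 days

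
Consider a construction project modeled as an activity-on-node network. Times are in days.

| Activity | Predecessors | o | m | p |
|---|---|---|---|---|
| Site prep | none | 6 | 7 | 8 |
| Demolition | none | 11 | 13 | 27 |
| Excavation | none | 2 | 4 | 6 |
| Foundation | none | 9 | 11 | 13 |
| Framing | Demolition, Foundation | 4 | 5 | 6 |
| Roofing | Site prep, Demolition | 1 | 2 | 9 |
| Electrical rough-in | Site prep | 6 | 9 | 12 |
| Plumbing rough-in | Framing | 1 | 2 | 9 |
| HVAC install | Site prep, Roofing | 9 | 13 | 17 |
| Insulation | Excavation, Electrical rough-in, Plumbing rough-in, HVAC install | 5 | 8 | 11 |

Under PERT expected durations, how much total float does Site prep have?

8 days

te_Site prep = (6 + 4·7 + 8)/6 = 42/6 = 7
te_Demolition = (11 + 4·13 + 27)/6 = 90/6 = 15
te_Excavation = (2 + 4·4 + 6)/6 = 24/6 = 4
te_Foundation = (9 + 4·11 + 13)/6 = 66/6 = 11
te_Framing = (4 + 4·5 + 6)/6 = 30/6 = 5
te_Roofing = (1 + 4·2 + 9)/6 = 18/6 = 3
te_Electrical rough-in = (6 + 4·9 + 12)/6 = 54/6 = 9
te_Plumbing rough-in = (1 + 4·2 + 9)/6 = 18/6 = 3
te_HVAC install = (9 + 4·13 + 17)/6 = 78/6 = 13
te_Insulation = (5 + 4·8 + 11)/6 = 48/6 = 8

Forward pass:
ES_Site prep = 0; EF_Site prep = 7
ES_Demolition = 0; EF_Demolition = 15
ES_Excavation = 0; EF_Excavation = 4
ES_Foundation = 0; EF_Foundation = 11
ES_Framing = max(EF_Demolition=15, EF_Foundation=11) = 15; EF_Framing = 15+5 = 20
ES_Roofing = max(EF_Site prep=7, EF_Demolition=15) = 15; EF_Roofing = 15+3 = 18
ES_Electrical rough-in = 7; EF_Electrical rough-in = 7+9 = 16
ES_Plumbing rough-in = 20; EF_Plumbing rough-in = 20+3 = 23
ES_HVAC install = max(EF_Site prep=7, EF_Roofing=18) = 18; EF_HVAC install = 18+13 = 31
ES_Insulation = max(EF_Excavation=4, EF_Electrical rough-in=16, EF_Plumbing rough-in=23, EF_HVAC install=31) = 31; EF_Insulation = 31+8 = 39
Expected project duration μ = 39 days. Critical path: Demolition → Roofing → HVAC install → Insulation.

Backward pass:
LF_Insulation = 39; LS_Insulation = 39−8 = 31
LF_HVAC install = LS_Insulation = 31; LS_HVAC install = 31−13 = 18
LF_Plumbing rough-in = LS_Insulation = 31; LS_Plumbing rough-in = 31−3 = 28
LF_Electrical rough-in = LS_Insulation = 31; LS_Electrical rough-in = 31−9 = 22
LF_Roofing = LS_HVAC install = 18; LS_Roofing = 18−3 = 15
LF_Framing = LS_Plumbing rough-in = 28; LS_Framing = 28−5 = 23
LF_Foundation = LS_Framing = 23; LS_Foundation = 23−11 = 12
LF_Excavation = LS_Insulation = 31; LS_Excavation = 31−4 = 27
LF_Demolition = min(LS_Framing=23, LS_Roofing=15) = 15; LS_Demolition = 15−15 = 0
LF_Site prep = min(LS_Roofing=15, LS_Electrical rough-in=22, LS_HVAC install=18) = 15; LS_Site prep = 15−7 = 8
Slack_Site prep = LS_Site prep − ES_Site prep = 8 − 0 = 8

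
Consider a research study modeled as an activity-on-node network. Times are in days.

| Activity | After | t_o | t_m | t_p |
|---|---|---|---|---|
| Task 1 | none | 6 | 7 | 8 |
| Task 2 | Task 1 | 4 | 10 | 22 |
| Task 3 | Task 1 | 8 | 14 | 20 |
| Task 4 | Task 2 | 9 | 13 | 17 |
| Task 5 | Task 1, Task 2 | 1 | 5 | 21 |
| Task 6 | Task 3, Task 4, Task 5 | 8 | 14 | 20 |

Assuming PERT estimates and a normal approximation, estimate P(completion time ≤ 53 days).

0.981

te_Task 1 = (6 + 4·7 + 8)/6 = 42/6 = 7; σ²_Task 1 = ((8−6)/6)² = 0.111
te_Task 2 = (4 + 4·10 + 22)/6 = 66/6 = 11; σ²_Task 2 = ((22−4)/6)² = 9.000
te_Task 3 = (8 + 4·14 + 20)/6 = 84/6 = 14; σ²_Task 3 = ((20−8)/6)² = 4.000
te_Task 4 = (9 + 4·13 + 17)/6 = 78/6 = 13; σ²_Task 4 = ((17−9)/6)² = 1.778
te_Task 5 = (1 + 4·5 + 21)/6 = 42/6 = 7; σ²_Task 5 = ((21−1)/6)² = 11.111
te_Task 6 = (8 + 4·14 + 20)/6 = 84/6 = 14; σ²_Task 6 = ((20−8)/6)² = 4.000

Forward pass:
ES_Task 1 = 0; EF_Task 1 = 7
ES_Task 2 = 7; EF_Task 2 = 7+11 = 18
ES_Task 3 = 7; EF_Task 3 = 7+14 = 21
ES_Task 4 = 18; EF_Task 4 = 18+13 = 31
ES_Task 5 = max(EF_Task 1=7, EF_Task 2=18) = 18; EF_Task 5 = 18+7 = 25
ES_Task 6 = max(EF_Task 3=21, EF_Task 4=31, EF_Task 5=25) = 31; EF_Task 6 = 31+14 = 45
Expected project duration μ = 45 days. Critical path: Task 1 → Task 2 → Task 4 → Task 6.

Variance along critical path = 0.111 + 9.000 + 1.778 + 4.000 = 14.889; σ = √14.889 = 3.859 days.
Z = (53 − 45) / 3.859 = 2.073
P(T ≤ 53) = Φ(2.073) ≈ 0.981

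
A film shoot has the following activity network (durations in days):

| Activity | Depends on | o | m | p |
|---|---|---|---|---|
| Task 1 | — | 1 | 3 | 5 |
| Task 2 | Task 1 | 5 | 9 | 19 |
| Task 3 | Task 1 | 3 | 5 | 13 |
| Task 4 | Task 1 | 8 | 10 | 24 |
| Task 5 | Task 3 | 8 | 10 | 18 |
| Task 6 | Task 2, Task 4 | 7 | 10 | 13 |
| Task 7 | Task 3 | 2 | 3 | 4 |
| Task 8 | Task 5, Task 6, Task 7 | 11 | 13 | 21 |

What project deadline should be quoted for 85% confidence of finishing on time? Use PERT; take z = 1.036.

te_Task 1 = (1 + 4·3 + 5)/6 = 18/6 = 3; σ²_Task 1 = ((5−1)/6)² = 0.444
te_Task 2 = (5 + 4·9 + 19)/6 = 60/6 = 10; σ²_Task 2 = ((19−5)/6)² = 5.444
te_Task 3 = (3 + 4·5 + 13)/6 = 36/6 = 6; σ²_Task 3 = ((13−3)/6)² = 2.778
te_Task 4 = (8 + 4·10 + 24)/6 = 72/6 = 12; σ²_Task 4 = ((24−8)/6)² = 7.111
te_Task 5 = (8 + 4·10 + 18)/6 = 66/6 = 11; σ²_Task 5 = ((18−8)/6)² = 2.778
te_Task 6 = (7 + 4·10 + 13)/6 = 60/6 = 10; σ²_Task 6 = ((13−7)/6)² = 1.000
te_Task 7 = (2 + 4·3 + 4)/6 = 18/6 = 3; σ²_Task 7 = ((4−2)/6)² = 0.111
te_Task 8 = (11 + 4·13 + 21)/6 = 84/6 = 14; σ²_Task 8 = ((21−11)/6)² = 2.778

Forward pass:
ES_Task 1 = 0; EF_Task 1 = 3
ES_Task 2 = 3; EF_Task 2 = 3+10 = 13
ES_Task 3 = 3; EF_Task 3 = 3+6 = 9
ES_Task 4 = 3; EF_Task 4 = 3+12 = 15
ES_Task 5 = 9; EF_Task 5 = 9+11 = 20
ES_Task 6 = max(EF_Task 2=13, EF_Task 4=15) = 15; EF_Task 6 = 15+10 = 25
ES_Task 7 = 9; EF_Task 7 = 9+3 = 12
ES_Task 8 = max(EF_Task 5=20, EF_Task 6=25, EF_Task 7=12) = 25; EF_Task 8 = 25+14 = 39
Expected project duration μ = 39 days. Critical path: Task 1 → Task 4 → Task 6 → Task 8.

Variance along critical path = 0.444 + 7.111 + 1.000 + 2.778 = 11.333; σ = 3.367 days.
D = μ + z·σ = 39 + 1.036·3.367 = 42.5 days

42.5 days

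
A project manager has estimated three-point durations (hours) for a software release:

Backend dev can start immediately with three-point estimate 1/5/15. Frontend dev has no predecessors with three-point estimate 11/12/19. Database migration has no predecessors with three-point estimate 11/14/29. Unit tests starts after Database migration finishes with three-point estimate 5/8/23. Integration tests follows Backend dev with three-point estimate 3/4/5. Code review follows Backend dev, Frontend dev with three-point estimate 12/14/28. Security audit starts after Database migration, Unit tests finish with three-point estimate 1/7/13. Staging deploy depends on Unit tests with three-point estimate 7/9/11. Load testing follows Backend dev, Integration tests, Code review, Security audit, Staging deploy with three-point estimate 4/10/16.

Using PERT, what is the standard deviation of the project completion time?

4.74 hours

te_Backend dev = (1 + 4·5 + 15)/6 = 36/6 = 6; σ²_Backend dev = ((15−1)/6)² = 5.444
te_Frontend dev = (11 + 4·12 + 19)/6 = 78/6 = 13; σ²_Frontend dev = ((19−11)/6)² = 1.778
te_Database migration = (11 + 4·14 + 29)/6 = 96/6 = 16; σ²_Database migration = ((29−11)/6)² = 9.000
te_Unit tests = (5 + 4·8 + 23)/6 = 60/6 = 10; σ²_Unit tests = ((23−5)/6)² = 9.000
te_Integration tests = (3 + 4·4 + 5)/6 = 24/6 = 4; σ²_Integration tests = ((5−3)/6)² = 0.111
te_Code review = (12 + 4·14 + 28)/6 = 96/6 = 16; σ²_Code review = ((28−12)/6)² = 7.111
te_Security audit = (1 + 4·7 + 13)/6 = 42/6 = 7; σ²_Security audit = ((13−1)/6)² = 4.000
te_Staging deploy = (7 + 4·9 + 11)/6 = 54/6 = 9; σ²_Staging deploy = ((11−7)/6)² = 0.444
te_Load testing = (4 + 4·10 + 16)/6 = 60/6 = 10; σ²_Load testing = ((16−4)/6)² = 4.000

Forward pass:
ES_Backend dev = 0; EF_Backend dev = 6
ES_Frontend dev = 0; EF_Frontend dev = 13
ES_Database migration = 0; EF_Database migration = 16
ES_Unit tests = 16; EF_Unit tests = 16+10 = 26
ES_Integration tests = 6; EF_Integration tests = 6+4 = 10
ES_Code review = max(EF_Backend dev=6, EF_Frontend dev=13) = 13; EF_Code review = 13+16 = 29
ES_Security audit = max(EF_Database migration=16, EF_Unit tests=26) = 26; EF_Security audit = 26+7 = 33
ES_Staging deploy = 26; EF_Staging deploy = 26+9 = 35
ES_Load testing = max(EF_Backend dev=6, EF_Integration tests=10, EF_Code review=29, EF_Security audit=33, EF_Staging deploy=35) = 35; EF_Load testing = 35+10 = 45
Expected project duration μ = 45 hours. Critical path: Database migration → Unit tests → Staging deploy → Load testing.

Variance along critical path = 9.000 + 9.000 + 0.444 + 4.000 = 22.444
σ = √22.444 = 4.738 hours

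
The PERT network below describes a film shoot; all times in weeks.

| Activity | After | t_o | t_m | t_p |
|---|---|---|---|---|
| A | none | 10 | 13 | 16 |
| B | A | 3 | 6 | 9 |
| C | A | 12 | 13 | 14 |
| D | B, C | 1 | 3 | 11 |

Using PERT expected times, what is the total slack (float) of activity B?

te_A = (10 + 4·13 + 16)/6 = 78/6 = 13
te_B = (3 + 4·6 + 9)/6 = 36/6 = 6
te_C = (12 + 4·13 + 14)/6 = 78/6 = 13
te_D = (1 + 4·3 + 11)/6 = 24/6 = 4

Forward pass:
ES_A = 0; EF_A = 13
ES_B = 13; EF_B = 13+6 = 19
ES_C = 13; EF_C = 13+13 = 26
ES_D = max(EF_B=19, EF_C=26) = 26; EF_D = 26+4 = 30
Expected project duration μ = 30 weeks. Critical path: A → C → D.

Backward pass:
LF_D = 30; LS_D = 30−4 = 26
LF_C = LS_D = 26; LS_C = 26−13 = 13
LF_B = LS_D = 26; LS_B = 26−6 = 20
LF_A = min(LS_B=20, LS_C=13) = 13; LS_A = 13−13 = 0
Slack_B = LS_B − ES_B = 20 − 13 = 7

7 weeks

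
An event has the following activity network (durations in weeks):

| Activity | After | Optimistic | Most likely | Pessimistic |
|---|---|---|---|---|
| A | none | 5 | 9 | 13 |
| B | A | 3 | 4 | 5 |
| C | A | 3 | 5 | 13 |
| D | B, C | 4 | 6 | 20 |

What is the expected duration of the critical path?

te_A = (5 + 4·9 + 13)/6 = 54/6 = 9
te_B = (3 + 4·4 + 5)/6 = 24/6 = 4
te_C = (3 + 4·5 + 13)/6 = 36/6 = 6
te_D = (4 + 4·6 + 20)/6 = 48/6 = 8

Forward pass:
ES_A = 0; EF_A = 9
ES_B = 9; EF_B = 9+4 = 13
ES_C = 9; EF_C = 9+6 = 15
ES_D = max(EF_B=13, EF_C=15) = 15; EF_D = 15+8 = 23
Expected project duration μ = 23 weeks. Critical path: A → C → D.

23 weeks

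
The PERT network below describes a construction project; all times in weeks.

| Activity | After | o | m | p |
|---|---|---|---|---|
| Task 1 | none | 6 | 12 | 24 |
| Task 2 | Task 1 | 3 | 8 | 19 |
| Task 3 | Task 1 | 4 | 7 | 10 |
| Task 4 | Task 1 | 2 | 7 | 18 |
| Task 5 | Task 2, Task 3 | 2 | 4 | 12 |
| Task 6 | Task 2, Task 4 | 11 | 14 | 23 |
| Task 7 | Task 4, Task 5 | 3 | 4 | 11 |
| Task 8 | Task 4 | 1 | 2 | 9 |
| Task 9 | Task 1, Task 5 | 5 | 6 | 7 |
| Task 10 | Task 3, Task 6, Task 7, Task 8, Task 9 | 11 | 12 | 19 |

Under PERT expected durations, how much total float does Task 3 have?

6 weeks

te_Task 1 = (6 + 4·12 + 24)/6 = 78/6 = 13
te_Task 2 = (3 + 4·8 + 19)/6 = 54/6 = 9
te_Task 3 = (4 + 4·7 + 10)/6 = 42/6 = 7
te_Task 4 = (2 + 4·7 + 18)/6 = 48/6 = 8
te_Task 5 = (2 + 4·4 + 12)/6 = 30/6 = 5
te_Task 6 = (11 + 4·14 + 23)/6 = 90/6 = 15
te_Task 7 = (3 + 4·4 + 11)/6 = 30/6 = 5
te_Task 8 = (1 + 4·2 + 9)/6 = 18/6 = 3
te_Task 9 = (5 + 4·6 + 7)/6 = 36/6 = 6
te_Task 10 = (11 + 4·12 + 19)/6 = 78/6 = 13

Forward pass:
ES_Task 1 = 0; EF_Task 1 = 13
ES_Task 2 = 13; EF_Task 2 = 13+9 = 22
ES_Task 3 = 13; EF_Task 3 = 13+7 = 20
ES_Task 4 = 13; EF_Task 4 = 13+8 = 21
ES_Task 5 = max(EF_Task 2=22, EF_Task 3=20) = 22; EF_Task 5 = 22+5 = 27
ES_Task 6 = max(EF_Task 2=22, EF_Task 4=21) = 22; EF_Task 6 = 22+15 = 37
ES_Task 7 = max(EF_Task 4=21, EF_Task 5=27) = 27; EF_Task 7 = 27+5 = 32
ES_Task 8 = 21; EF_Task 8 = 21+3 = 24
ES_Task 9 = max(EF_Task 1=13, EF_Task 5=27) = 27; EF_Task 9 = 27+6 = 33
ES_Task 10 = max(EF_Task 3=20, EF_Task 6=37, EF_Task 7=32, EF_Task 8=24, EF_Task 9=33) = 37; EF_Task 10 = 37+13 = 50
Expected project duration μ = 50 weeks. Critical path: Task 1 → Task 2 → Task 6 → Task 10.

Backward pass:
LF_Task 10 = 50; LS_Task 10 = 50−13 = 37
LF_Task 9 = LS_Task 10 = 37; LS_Task 9 = 37−6 = 31
LF_Task 8 = LS_Task 10 = 37; LS_Task 8 = 37−3 = 34
LF_Task 7 = LS_Task 10 = 37; LS_Task 7 = 37−5 = 32
LF_Task 6 = LS_Task 10 = 37; LS_Task 6 = 37−15 = 22
LF_Task 5 = min(LS_Task 7=32, LS_Task 9=31) = 31; LS_Task 5 = 31−5 = 26
LF_Task 4 = min(LS_Task 6=22, LS_Task 7=32, LS_Task 8=34) = 22; LS_Task 4 = 22−8 = 14
LF_Task 3 = min(LS_Task 5=26, LS_Task 10=37) = 26; LS_Task 3 = 26−7 = 19
LF_Task 2 = min(LS_Task 5=26, LS_Task 6=22) = 22; LS_Task 2 = 22−9 = 13
LF_Task 1 = min(LS_Task 2=13, LS_Task 3=19, LS_Task 4=14, LS_Task 9=31) = 13; LS_Task 1 = 13−13 = 0
Slack_Task 3 = LS_Task 3 − ES_Task 3 = 19 − 13 = 6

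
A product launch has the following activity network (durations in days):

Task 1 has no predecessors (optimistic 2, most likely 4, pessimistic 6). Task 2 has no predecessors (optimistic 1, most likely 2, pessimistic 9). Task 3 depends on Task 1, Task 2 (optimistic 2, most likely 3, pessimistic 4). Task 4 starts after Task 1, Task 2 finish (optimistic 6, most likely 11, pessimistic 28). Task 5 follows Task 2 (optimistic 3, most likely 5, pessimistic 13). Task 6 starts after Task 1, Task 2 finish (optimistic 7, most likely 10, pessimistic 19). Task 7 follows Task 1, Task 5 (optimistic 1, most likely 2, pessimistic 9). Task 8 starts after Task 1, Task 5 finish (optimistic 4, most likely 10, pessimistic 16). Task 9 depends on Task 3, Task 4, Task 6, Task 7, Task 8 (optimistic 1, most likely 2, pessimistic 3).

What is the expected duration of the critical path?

te_Task 1 = (2 + 4·4 + 6)/6 = 24/6 = 4
te_Task 2 = (1 + 4·2 + 9)/6 = 18/6 = 3
te_Task 3 = (2 + 4·3 + 4)/6 = 18/6 = 3
te_Task 4 = (6 + 4·11 + 28)/6 = 78/6 = 13
te_Task 5 = (3 + 4·5 + 13)/6 = 36/6 = 6
te_Task 6 = (7 + 4·10 + 19)/6 = 66/6 = 11
te_Task 7 = (1 + 4·2 + 9)/6 = 18/6 = 3
te_Task 8 = (4 + 4·10 + 16)/6 = 60/6 = 10
te_Task 9 = (1 + 4·2 + 3)/6 = 12/6 = 2

Forward pass:
ES_Task 1 = 0; EF_Task 1 = 4
ES_Task 2 = 0; EF_Task 2 = 3
ES_Task 3 = max(EF_Task 1=4, EF_Task 2=3) = 4; EF_Task 3 = 4+3 = 7
ES_Task 4 = max(EF_Task 1=4, EF_Task 2=3) = 4; EF_Task 4 = 4+13 = 17
ES_Task 5 = 3; EF_Task 5 = 3+6 = 9
ES_Task 6 = max(EF_Task 1=4, EF_Task 2=3) = 4; EF_Task 6 = 4+11 = 15
ES_Task 7 = max(EF_Task 1=4, EF_Task 5=9) = 9; EF_Task 7 = 9+3 = 12
ES_Task 8 = max(EF_Task 1=4, EF_Task 5=9) = 9; EF_Task 8 = 9+10 = 19
ES_Task 9 = max(EF_Task 3=7, EF_Task 4=17, EF_Task 6=15, EF_Task 7=12, EF_Task 8=19) = 19; EF_Task 9 = 19+2 = 21
Expected project duration μ = 21 days. Critical path: Task 2 → Task 5 → Task 8 → Task 9.

21 days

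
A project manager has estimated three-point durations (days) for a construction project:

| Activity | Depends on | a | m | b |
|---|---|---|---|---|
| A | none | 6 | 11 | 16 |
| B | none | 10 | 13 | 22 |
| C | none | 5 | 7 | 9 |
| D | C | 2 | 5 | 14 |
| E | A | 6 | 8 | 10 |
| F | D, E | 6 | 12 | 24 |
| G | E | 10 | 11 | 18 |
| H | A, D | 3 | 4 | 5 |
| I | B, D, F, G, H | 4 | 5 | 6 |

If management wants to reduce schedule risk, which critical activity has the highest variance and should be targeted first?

te_A = (6 + 4·11 + 16)/6 = 66/6 = 11; σ²_A = ((16−6)/6)² = 2.778
te_B = (10 + 4·13 + 22)/6 = 84/6 = 14; σ²_B = ((22−10)/6)² = 4.000
te_C = (5 + 4·7 + 9)/6 = 42/6 = 7; σ²_C = ((9−5)/6)² = 0.444
te_D = (2 + 4·5 + 14)/6 = 36/6 = 6; σ²_D = ((14−2)/6)² = 4.000
te_E = (6 + 4·8 + 10)/6 = 48/6 = 8; σ²_E = ((10−6)/6)² = 0.444
te_F = (6 + 4·12 + 24)/6 = 78/6 = 13; σ²_F = ((24−6)/6)² = 9.000
te_G = (10 + 4·11 + 18)/6 = 72/6 = 12; σ²_G = ((18−10)/6)² = 1.778
te_H = (3 + 4·4 + 5)/6 = 24/6 = 4; σ²_H = ((5−3)/6)² = 0.111
te_I = (4 + 4·5 + 6)/6 = 30/6 = 5; σ²_I = ((6−4)/6)² = 0.111

Forward pass:
ES_A = 0; EF_A = 11
ES_B = 0; EF_B = 14
ES_C = 0; EF_C = 7
ES_D = 7; EF_D = 7+6 = 13
ES_E = 11; EF_E = 11+8 = 19
ES_F = max(EF_D=13, EF_E=19) = 19; EF_F = 19+13 = 32
ES_G = 19; EF_G = 19+12 = 31
ES_H = max(EF_A=11, EF_D=13) = 13; EF_H = 13+4 = 17
ES_I = max(EF_B=14, EF_D=13, EF_F=32, EF_G=31, EF_H=17) = 32; EF_I = 32+5 = 37
Expected project duration μ = 37 days. Critical path: A → E → F → I.

Variances on critical path: σ²_A=2.778, σ²_E=0.444, σ²_F=9.000, σ²_I=0.111.
Largest is σ²_F = 9.000.

F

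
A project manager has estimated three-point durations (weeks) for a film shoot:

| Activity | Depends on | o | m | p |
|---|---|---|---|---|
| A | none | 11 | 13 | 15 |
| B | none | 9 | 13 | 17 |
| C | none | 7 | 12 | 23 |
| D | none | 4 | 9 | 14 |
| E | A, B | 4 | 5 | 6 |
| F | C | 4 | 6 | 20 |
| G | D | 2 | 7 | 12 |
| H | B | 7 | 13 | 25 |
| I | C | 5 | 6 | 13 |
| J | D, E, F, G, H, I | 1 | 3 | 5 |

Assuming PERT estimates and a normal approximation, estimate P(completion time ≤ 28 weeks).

te_A = (11 + 4·13 + 15)/6 = 78/6 = 13; σ²_A = ((15−11)/6)² = 0.444
te_B = (9 + 4·13 + 17)/6 = 78/6 = 13; σ²_B = ((17−9)/6)² = 1.778
te_C = (7 + 4·12 + 23)/6 = 78/6 = 13; σ²_C = ((23−7)/6)² = 7.111
te_D = (4 + 4·9 + 14)/6 = 54/6 = 9; σ²_D = ((14−4)/6)² = 2.778
te_E = (4 + 4·5 + 6)/6 = 30/6 = 5; σ²_E = ((6−4)/6)² = 0.111
te_F = (4 + 4·6 + 20)/6 = 48/6 = 8; σ²_F = ((20−4)/6)² = 7.111
te_G = (2 + 4·7 + 12)/6 = 42/6 = 7; σ²_G = ((12−2)/6)² = 2.778
te_H = (7 + 4·13 + 25)/6 = 84/6 = 14; σ²_H = ((25−7)/6)² = 9.000
te_I = (5 + 4·6 + 13)/6 = 42/6 = 7; σ²_I = ((13−5)/6)² = 1.778
te_J = (1 + 4·3 + 5)/6 = 18/6 = 3; σ²_J = ((5−1)/6)² = 0.444

Forward pass:
ES_A = 0; EF_A = 13
ES_B = 0; EF_B = 13
ES_C = 0; EF_C = 13
ES_D = 0; EF_D = 9
ES_E = max(EF_A=13, EF_B=13) = 13; EF_E = 13+5 = 18
ES_F = 13; EF_F = 13+8 = 21
ES_G = 9; EF_G = 9+7 = 16
ES_H = 13; EF_H = 13+14 = 27
ES_I = 13; EF_I = 13+7 = 20
ES_J = max(EF_D=9, EF_E=18, EF_F=21, EF_G=16, EF_H=27, EF_I=20) = 27; EF_J = 27+3 = 30
Expected project duration μ = 30 weeks. Critical path: B → H → J.

Variance along critical path = 1.778 + 9.000 + 0.444 = 11.222; σ = √11.222 = 3.350 weeks.
Z = (28 − 30) / 3.350 = -0.597
P(T ≤ 28) = Φ(-0.597) ≈ 0.275

0.275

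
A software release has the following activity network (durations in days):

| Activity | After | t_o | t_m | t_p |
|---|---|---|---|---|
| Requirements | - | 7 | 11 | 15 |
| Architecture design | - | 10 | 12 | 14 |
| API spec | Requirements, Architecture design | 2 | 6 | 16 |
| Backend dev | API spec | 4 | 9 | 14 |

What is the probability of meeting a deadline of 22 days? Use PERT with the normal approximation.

0.021

te_Requirements = (7 + 4·11 + 15)/6 = 66/6 = 11; σ²_Requirements = ((15−7)/6)² = 1.778
te_Architecture design = (10 + 4·12 + 14)/6 = 72/6 = 12; σ²_Architecture design = ((14−10)/6)² = 0.444
te_API spec = (2 + 4·6 + 16)/6 = 42/6 = 7; σ²_API spec = ((16−2)/6)² = 5.444
te_Backend dev = (4 + 4·9 + 14)/6 = 54/6 = 9; σ²_Backend dev = ((14−4)/6)² = 2.778

Forward pass:
ES_Requirements = 0; EF_Requirements = 11
ES_Architecture design = 0; EF_Architecture design = 12
ES_API spec = max(EF_Requirements=11, EF_Architecture design=12) = 12; EF_API spec = 12+7 = 19
ES_Backend dev = 19; EF_Backend dev = 19+9 = 28
Expected project duration μ = 28 days. Critical path: Architecture design → API spec → Backend dev.

Variance along critical path = 0.444 + 5.444 + 2.778 = 8.667; σ = √8.667 = 2.944 days.
Z = (22 − 28) / 2.944 = -2.038
P(T ≤ 22) = Φ(-2.038) ≈ 0.021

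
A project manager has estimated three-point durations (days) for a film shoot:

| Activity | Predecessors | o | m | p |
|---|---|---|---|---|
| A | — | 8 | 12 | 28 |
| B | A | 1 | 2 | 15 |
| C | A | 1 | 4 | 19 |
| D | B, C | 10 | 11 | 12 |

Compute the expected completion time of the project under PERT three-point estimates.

te_A = (8 + 4·12 + 28)/6 = 84/6 = 14
te_B = (1 + 4·2 + 15)/6 = 24/6 = 4
te_C = (1 + 4·4 + 19)/6 = 36/6 = 6
te_D = (10 + 4·11 + 12)/6 = 66/6 = 11

Forward pass:
ES_A = 0; EF_A = 14
ES_B = 14; EF_B = 14+4 = 18
ES_C = 14; EF_C = 14+6 = 20
ES_D = max(EF_B=18, EF_C=20) = 20; EF_D = 20+11 = 31
Expected project duration μ = 31 days. Critical path: A → C → D.

31 days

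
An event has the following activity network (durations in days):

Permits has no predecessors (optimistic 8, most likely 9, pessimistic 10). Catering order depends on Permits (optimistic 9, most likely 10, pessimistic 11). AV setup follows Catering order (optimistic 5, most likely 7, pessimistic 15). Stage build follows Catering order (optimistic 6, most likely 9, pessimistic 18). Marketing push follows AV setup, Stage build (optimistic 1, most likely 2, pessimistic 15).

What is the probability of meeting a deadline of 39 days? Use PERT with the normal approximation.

0.973

te_Permits = (8 + 4·9 + 10)/6 = 54/6 = 9; σ²_Permits = ((10−8)/6)² = 0.111
te_Catering order = (9 + 4·10 + 11)/6 = 60/6 = 10; σ²_Catering order = ((11−9)/6)² = 0.111
te_AV setup = (5 + 4·7 + 15)/6 = 48/6 = 8; σ²_AV setup = ((15−5)/6)² = 2.778
te_Stage build = (6 + 4·9 + 18)/6 = 60/6 = 10; σ²_Stage build = ((18−6)/6)² = 4.000
te_Marketing push = (1 + 4·2 + 15)/6 = 24/6 = 4; σ²_Marketing push = ((15−1)/6)² = 5.444

Forward pass:
ES_Permits = 0; EF_Permits = 9
ES_Catering order = 9; EF_Catering order = 9+10 = 19
ES_AV setup = 19; EF_AV setup = 19+8 = 27
ES_Stage build = 19; EF_Stage build = 19+10 = 29
ES_Marketing push = max(EF_AV setup=27, EF_Stage build=29) = 29; EF_Marketing push = 29+4 = 33
Expected project duration μ = 33 days. Critical path: Permits → Catering order → Stage build → Marketing push.

Variance along critical path = 0.111 + 0.111 + 4.000 + 5.444 = 9.667; σ = √9.667 = 3.109 days.
Z = (39 − 33) / 3.109 = 1.930
P(T ≤ 39) = Φ(1.930) ≈ 0.973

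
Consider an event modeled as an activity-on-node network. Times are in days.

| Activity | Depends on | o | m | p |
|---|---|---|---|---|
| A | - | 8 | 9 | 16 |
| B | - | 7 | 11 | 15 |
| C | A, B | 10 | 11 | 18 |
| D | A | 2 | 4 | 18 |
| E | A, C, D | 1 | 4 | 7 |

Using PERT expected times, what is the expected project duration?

27 days

te_A = (8 + 4·9 + 16)/6 = 60/6 = 10
te_B = (7 + 4·11 + 15)/6 = 66/6 = 11
te_C = (10 + 4·11 + 18)/6 = 72/6 = 12
te_D = (2 + 4·4 + 18)/6 = 36/6 = 6
te_E = (1 + 4·4 + 7)/6 = 24/6 = 4

Forward pass:
ES_A = 0; EF_A = 10
ES_B = 0; EF_B = 11
ES_C = max(EF_A=10, EF_B=11) = 11; EF_C = 11+12 = 23
ES_D = 10; EF_D = 10+6 = 16
ES_E = max(EF_A=10, EF_C=23, EF_D=16) = 23; EF_E = 23+4 = 27
Expected project duration μ = 27 days. Critical path: B → C → E.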